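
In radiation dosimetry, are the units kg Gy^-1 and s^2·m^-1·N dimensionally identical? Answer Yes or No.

Left side:
  Gy = J/kg (absorbed dose = energy per mass),
      = m²·s⁻².
  So Gy⁻¹ = m⁻²·s².
  Combining: kg·Gy⁻¹ = kg · (m⁻²·s²) = kg·m⁻²·s².
Right side:
  N = kg·m/s² = kg·m·s⁻² (force = mass × acceleration).
  Combining: s²·m⁻¹·N = s² · m⁻¹ · (kg·m·s⁻²) = kg.
Left is kg·m⁻²·s²; right is kg — different.

No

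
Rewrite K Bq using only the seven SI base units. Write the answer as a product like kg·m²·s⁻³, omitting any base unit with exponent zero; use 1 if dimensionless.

s⁻¹·K

Bq = 1/s = s⁻¹ (activity is decays per second).
Combining: K·Bq = K · s⁻¹ = s⁻¹·K.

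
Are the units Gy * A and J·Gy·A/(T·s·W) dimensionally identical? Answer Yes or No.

Left side:
  Gy = m²·s⁻².
  Combining: Gy·A = (m²·s⁻²) · A = m²·s⁻²·A.
Right side:
  J = kg·m²·s⁻².
  T = kg·s⁻²·A⁻¹.
  So T⁻¹ = kg⁻¹·s²·A.
  W = kg·m²·s⁻³.
  So W⁻¹ = kg⁻¹·m⁻²·s³.
  Gy = m²·s⁻².
  Combining: J·T⁻¹·s⁻¹·W⁻¹·Gy·A = (kg·m²·s⁻²) · (kg⁻¹·s²·A) · s⁻¹ · (kg⁻¹·m⁻²·s³) · (m²·s⁻²) · A = kg⁻¹·m²·A².
Left is m²·s⁻²·A; right is kg⁻¹·m²·A² — different.

No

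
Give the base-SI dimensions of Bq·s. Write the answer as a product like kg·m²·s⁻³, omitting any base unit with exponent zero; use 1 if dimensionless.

Bq = 1/s = s⁻¹ (activity is decays per second).
Combining: Bq·s = s⁻¹ · s = 1.

1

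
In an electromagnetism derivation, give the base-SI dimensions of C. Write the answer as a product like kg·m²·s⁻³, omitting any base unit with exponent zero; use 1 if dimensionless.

s·A

C = A·s = s·A (charge = current × time).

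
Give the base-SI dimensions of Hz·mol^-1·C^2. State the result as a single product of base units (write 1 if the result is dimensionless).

s·A²·mol⁻¹

Hz = 1/s = s⁻¹ (frequency is cycles per second).
C = A·s = s·A (charge = current × time).
So C² = s²·A².
Combining: Hz·mol⁻¹·C² = s⁻¹ · mol⁻¹ · (s²·A²) = s·A²·mol⁻¹.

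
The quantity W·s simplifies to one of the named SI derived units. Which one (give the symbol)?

W = kg·m²·s⁻³.
Combining: W·s = (kg·m²·s⁻³) · s = kg·m²·s⁻².
kg·m²·s⁻² is the base-SI form of the joule.

J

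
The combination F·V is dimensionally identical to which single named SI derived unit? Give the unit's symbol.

C

F = kg⁻¹·m⁻²·s⁴·A².
V = kg·m²·s⁻³·A⁻¹.
Combining: F·V = (kg⁻¹·m⁻²·s⁴·A²) · (kg·m²·s⁻³·A⁻¹) = s·A.
s·A is the base-SI form of the coulomb.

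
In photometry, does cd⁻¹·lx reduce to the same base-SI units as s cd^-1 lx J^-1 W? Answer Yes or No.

Left side:
  lx = lm/m² (illuminance = luminous flux per area),
      = m⁻²·cd.
  Combining: cd⁻¹·lx = cd⁻¹ · (m⁻²·cd) = m⁻².
Right side:
  lx = lm/m² (illuminance = luminous flux per area),
      = m⁻²·cd.
  J = N·m (work = force × distance),
      = kg·m²·s⁻².
  So J⁻¹ = kg⁻¹·m⁻²·s².
  W = J/s (power = energy per time),
      = kg·m²·s⁻³.
  Combining: s·cd⁻¹·lx·J⁻¹·W = s · cd⁻¹ · (m⁻²·cd) · (kg⁻¹·m⁻²·s²) · (kg·m²·s⁻³) = m⁻².
Both reduce to m⁻².

Yes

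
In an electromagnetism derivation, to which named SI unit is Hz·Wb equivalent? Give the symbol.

Hz = 1/s = s⁻¹ (frequency is cycles per second).
Wb = V·s (flux: a volt is a weber per second),
    = kg·m²·s⁻²·A⁻¹.
Combining: Hz·Wb = s⁻¹ · (kg·m²·s⁻²·A⁻¹) = kg·m²·s⁻³·A⁻¹.
kg·m²·s⁻³·A⁻¹ is the base-SI form of the volt.

V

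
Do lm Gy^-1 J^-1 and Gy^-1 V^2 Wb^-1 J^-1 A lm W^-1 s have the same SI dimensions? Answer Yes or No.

Yes

Left side:
  lm = cd·sr = cd (luminous flux; sr is dimensionless).
  Gy = J/kg (absorbed dose = energy per mass),
      = m²·s⁻².
  So Gy⁻¹ = m⁻²·s².
  J = N·m (work = force × distance),
      = kg·m²·s⁻².
  So J⁻¹ = kg⁻¹·m⁻²·s².
  Combining: lm·Gy⁻¹·J⁻¹ = cd · (m⁻²·s²) · (kg⁻¹·m⁻²·s²) = kg⁻¹·m⁻⁴·s⁴·cd.
Right side:
  Gy = m²·s⁻².
  So Gy⁻¹ = m⁻²·s².
  V = kg·m²·s⁻³·A⁻¹.
  So V² = kg²·m⁴·s⁻⁶·A⁻².
  Wb = kg·m²·s⁻²·A⁻¹.
  So Wb⁻¹ = kg⁻¹·m⁻²·s²·A.
  J = kg·m²·s⁻².
  So J⁻¹ = kg⁻¹·m⁻²·s².
  lm = cd.
  W = kg·m²·s⁻³.
  So W⁻¹ = kg⁻¹·m⁻²·s³.
  Combining: Gy⁻¹·V²·Wb⁻¹·J⁻¹·A·lm·W⁻¹·s = (m⁻²·s²) · (kg²·m⁴·s⁻⁶·A⁻²) · (kg⁻¹·m⁻²·s²·A) · (kg⁻¹·m⁻²·s²) · A · cd · (kg⁻¹·m⁻²·s³) · s = kg⁻¹·m⁻⁴·s⁴·cd.
Both reduce to kg⁻¹·m⁻⁴·s⁴·cd.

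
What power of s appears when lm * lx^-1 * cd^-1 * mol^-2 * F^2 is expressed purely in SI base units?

8

lm = cd.
lx = m⁻²·cd.
So lx⁻¹ = m²·cd⁻¹.
F = kg⁻¹·m⁻²·s⁴·A².
So F² = kg⁻²·m⁻⁴·s⁸·A⁴.
Combining: lm·lx⁻¹·cd⁻¹·mol⁻²·F² = cd · (m²·cd⁻¹) · cd⁻¹ · mol⁻² · (kg⁻²·m⁻⁴·s⁸·A⁴) = kg⁻²·m⁻²·s⁸·A⁴·mol⁻²·cd⁻¹.
The exponent of s is 8.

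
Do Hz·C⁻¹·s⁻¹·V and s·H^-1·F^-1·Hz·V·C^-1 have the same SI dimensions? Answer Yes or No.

Yes

Left side:
  Hz = 1/s = s⁻¹ (frequency is cycles per second).
  C = A·s = s·A (charge = current × time).
  So C⁻¹ = s⁻¹·A⁻¹.
  V = W/A (potential = power per current),
      = kg·m²·s⁻³·A⁻¹.
  Combining: Hz·C⁻¹·s⁻¹·V = s⁻¹ · (s⁻¹·A⁻¹) · s⁻¹ · (kg·m²·s⁻³·A⁻¹) = kg·m²·s⁻⁶·A⁻².
Right side:
  H = kg·m²·s⁻²·A⁻².
  So H⁻¹ = kg⁻¹·m⁻²·s²·A².
  F = kg⁻¹·m⁻²·s⁴·A².
  So F⁻¹ = kg·m²·s⁻⁴·A⁻².
  Hz = s⁻¹.
  V = kg·m²·s⁻³·A⁻¹.
  C = s·A.
  So C⁻¹ = s⁻¹·A⁻¹.
  Combining: s·H⁻¹·F⁻¹·Hz·V·C⁻¹ = s · (kg⁻¹·m⁻²·s²·A²) · (kg·m²·s⁻⁴·A⁻²) · s⁻¹ · (kg·m²·s⁻³·A⁻¹) · (s⁻¹·A⁻¹) = kg·m²·s⁻⁶·A⁻².
Both reduce to kg·m²·s⁻⁶·A⁻².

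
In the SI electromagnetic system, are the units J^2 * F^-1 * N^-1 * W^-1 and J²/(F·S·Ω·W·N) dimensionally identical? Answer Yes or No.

Yes

Left side:
  J = N·m (work = force × distance),
      = kg·m²·s⁻².
  So J² = kg²·m⁴·s⁻⁴.
  F = C/V (capacitance = charge per voltage),
      = A·s/(kg·m²·s⁻³·A⁻¹) (substituting C and V),
      = kg⁻¹·m⁻²·s⁴·A².
  So F⁻¹ = kg·m²·s⁻⁴·A⁻².
  N = kg·m/s² = kg·m·s⁻² (force = mass × acceleration).
  So N⁻¹ = kg⁻¹·m⁻¹·s².
  W = J/s (power = energy per time),
      = kg·m²·s⁻³.
  So W⁻¹ = kg⁻¹·m⁻²·s³.
  Combining: J²·F⁻¹·N⁻¹·W⁻¹ = (kg²·m⁴·s⁻⁴) · (kg·m²·s⁻⁴·A⁻²) · (kg⁻¹·m⁻¹·s²) · (kg⁻¹·m⁻²·s³) = kg·m³·s⁻³·A⁻².
Right side:
  F = C/V (capacitance = charge per voltage),
      = A·s/(kg·m²·s⁻³·A⁻¹) (substituting C and V),
      = kg⁻¹·m⁻²·s⁴·A².
  So F⁻¹ = kg·m²·s⁻⁴·A⁻².
  S = 1/Ω (conductance is reciprocal resistance),
      = kg⁻¹·m⁻²·s³·A².
  So S⁻¹ = kg·m²·s⁻³·A⁻².
  J = N·m (work = force × distance),
      = kg·m²·s⁻².
  So J² = kg²·m⁴·s⁻⁴.
  Ω = V/A (resistance = voltage per current),
      = kg·m²·s⁻³·A⁻².
  So Ω⁻¹ = kg⁻¹·m⁻²·s³·A².
  W = J/s (power = energy per time),
      = kg·m²·s⁻³.
  So W⁻¹ = kg⁻¹·m⁻²·s³.
  N = kg·m/s² = kg·m·s⁻² (force = mass × acceleration).
  So N⁻¹ = kg⁻¹·m⁻¹·s².
  Combining: F⁻¹·S⁻¹·J²·Ω⁻¹·W⁻¹·N⁻¹ = (kg·m²·s⁻⁴·A⁻²) · (kg·m²·s⁻³·A⁻²) · (kg²·m⁴·s⁻⁴) · (kg⁻¹·m⁻²·s³·A²) · (kg⁻¹·m⁻²·s³) · (kg⁻¹·m⁻¹·s²) = kg·m³·s⁻³·A⁻².
Both reduce to kg·m³·s⁻³·A⁻².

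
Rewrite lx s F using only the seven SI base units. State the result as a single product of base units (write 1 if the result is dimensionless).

kg⁻¹·m⁻⁴·s⁵·A²·cd

lx = lm/m² (illuminance = luminous flux per area),
    = m⁻²·cd.
F = C/V (capacitance = charge per voltage),
    = A·s/(kg·m²·s⁻³·A⁻¹) (substituting C and V),
    = kg⁻¹·m⁻²·s⁴·A².
Combining: lx·s·F = (m⁻²·cd) · s · (kg⁻¹·m⁻²·s⁴·A²) = kg⁻¹·m⁻⁴·s⁵·A²·cd.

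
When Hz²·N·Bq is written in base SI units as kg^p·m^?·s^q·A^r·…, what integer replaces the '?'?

Hz = 1/s = s⁻¹ (frequency is cycles per second).
So Hz² = s⁻².
N = kg·m/s² = kg·m·s⁻² (force = mass × acceleration).
Bq = 1/s = s⁻¹ (activity is decays per second).
Combining: Hz²·N·Bq = s⁻² · (kg·m·s⁻²) · s⁻¹ = kg·m·s⁻⁵.
The exponent of m is 1.

1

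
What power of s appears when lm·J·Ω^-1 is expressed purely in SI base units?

1

lm = cd.
J = kg·m²·s⁻².
Ω = kg·m²·s⁻³·A⁻².
So Ω⁻¹ = kg⁻¹·m⁻²·s³·A².
Combining: lm·J·Ω⁻¹ = cd · (kg·m²·s⁻²) · (kg⁻¹·m⁻²·s³·A²) = s·A²·cd.
The exponent of s is 1.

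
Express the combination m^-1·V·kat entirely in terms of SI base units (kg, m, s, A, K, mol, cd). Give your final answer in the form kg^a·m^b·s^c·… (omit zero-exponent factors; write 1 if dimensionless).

kg·m·s⁻⁴·A⁻¹·mol

V = kg·m²·s⁻³·A⁻¹.
kat = s⁻¹·mol.
Combining: m⁻¹·V·kat = m⁻¹ · (kg·m²·s⁻³·A⁻¹) · (s⁻¹·mol) = kg·m·s⁻⁴·A⁻¹·mol.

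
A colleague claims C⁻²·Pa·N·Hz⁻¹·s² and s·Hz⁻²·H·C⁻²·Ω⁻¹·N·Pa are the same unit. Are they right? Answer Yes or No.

Left side:
  C = s·A.
  So C⁻² = s⁻²·A⁻².
  Pa = kg·m⁻¹·s⁻².
  N = kg·m·s⁻².
  Hz = s⁻¹.
  So Hz⁻¹ = s.
  Combining: C⁻²·Pa·N·Hz⁻¹·s² = (s⁻²·A⁻²) · (kg·m⁻¹·s⁻²) · (kg·m·s⁻²) · s · s² = kg²·s⁻³·A⁻².
Right side:
  Hz = s⁻¹.
  So Hz⁻² = s².
  H = kg·m²·s⁻²·A⁻².
  C = s·A.
  So C⁻² = s⁻²·A⁻².
  Ω = kg·m²·s⁻³·A⁻².
  So Ω⁻¹ = kg⁻¹·m⁻²·s³·A².
  N = kg·m·s⁻².
  Pa = kg·m⁻¹·s⁻².
  Combining: s·Hz⁻²·H·C⁻²·Ω⁻¹·N·Pa = s · s² · (kg·m²·s⁻²·A⁻²) · (s⁻²·A⁻²) · (kg⁻¹·m⁻²·s³·A²) · (kg·m·s⁻²) · (kg·m⁻¹·s⁻²) = kg²·s⁻²·A⁻².
Left is kg²·s⁻³·A⁻²; right is kg²·s⁻²·A⁻² — different.

No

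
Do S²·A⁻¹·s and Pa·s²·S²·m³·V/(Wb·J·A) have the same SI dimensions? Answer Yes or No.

Yes

Left side:
  S = 1/Ω (conductance is reciprocal resistance),
      = kg⁻¹·m⁻²·s³·A².
  So S² = kg⁻²·m⁻⁴·s⁶·A⁴.
  Combining: S²·A⁻¹·s = (kg⁻²·m⁻⁴·s⁶·A⁴) · A⁻¹ · s = kg⁻²·m⁻⁴·s⁷·A³.
Right side:
  Pa = kg·m⁻¹·s⁻².
  Wb = kg·m²·s⁻²·A⁻¹.
  So Wb⁻¹ = kg⁻¹·m⁻²·s²·A.
  J = kg·m²·s⁻².
  So J⁻¹ = kg⁻¹·m⁻²·s².
  S = kg⁻¹·m⁻²·s³·A².
  So S² = kg⁻²·m⁻⁴·s⁶·A⁴.
  V = kg·m²·s⁻³·A⁻¹.
  Combining: Pa·Wb⁻¹·J⁻¹·s²·S²·m³·V·A⁻¹ = (kg·m⁻¹·s⁻²) · (kg⁻¹·m⁻²·s²·A) · (kg⁻¹·m⁻²·s²) · s² · (kg⁻²·m⁻⁴·s⁶·A⁴) · m³ · (kg·m²·s⁻³·A⁻¹) · A⁻¹ = kg⁻²·m⁻⁴·s⁷·A³.
Both reduce to kg⁻²·m⁻⁴·s⁷·A³.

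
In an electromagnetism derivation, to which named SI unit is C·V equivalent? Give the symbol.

J

C = A·s = s·A (charge = current × time).
V = W/A (potential = power per current),
    = kg·m²·s⁻³·A⁻¹.
Combining: C·V = (s·A) · (kg·m²·s⁻³·A⁻¹) = kg·m²·s⁻².
kg·m²·s⁻² is the base-SI form of the joule.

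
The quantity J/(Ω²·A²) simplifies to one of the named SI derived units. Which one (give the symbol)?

Ω = V/A (resistance = voltage per current),
    = kg·m²·s⁻³·A⁻².
So Ω⁻² = kg⁻²·m⁻⁴·s⁶·A⁴.
J = N·m (work = force × distance),
    = kg·m²·s⁻².
Combining: Ω⁻²·A⁻²·J = (kg⁻²·m⁻⁴·s⁶·A⁴) · A⁻² · (kg·m²·s⁻²) = kg⁻¹·m⁻²·s⁴·A².
kg⁻¹·m⁻²·s⁴·A² is the base-SI form of the farad.

F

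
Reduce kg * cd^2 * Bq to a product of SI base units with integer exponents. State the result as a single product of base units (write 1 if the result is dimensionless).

Bq = 1/s = s⁻¹ (activity is decays per second).
Combining: kg·cd²·Bq = kg · cd² · s⁻¹ = kg·s⁻¹·cd².

kg·s⁻¹·cd²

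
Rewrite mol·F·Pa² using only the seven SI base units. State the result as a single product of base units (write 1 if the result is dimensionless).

F = kg⁻¹·m⁻²·s⁴·A².
Pa = kg·m⁻¹·s⁻².
So Pa² = kg²·m⁻²·s⁻⁴.
Combining: mol·F·Pa² = mol · (kg⁻¹·m⁻²·s⁴·A²) · (kg²·m⁻²·s⁻⁴) = kg·m⁻⁴·A²·mol.

kg·m⁻⁴·A²·mol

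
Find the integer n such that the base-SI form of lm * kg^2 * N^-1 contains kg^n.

1

lm = cd·sr = cd (luminous flux; sr is dimensionless).
N = kg·m/s² = kg·m·s⁻² (force = mass × acceleration).
So N⁻¹ = kg⁻¹·m⁻¹·s².
Combining: lm·kg²·N⁻¹ = cd · kg² · (kg⁻¹·m⁻¹·s²) = kg·m⁻¹·s²·cd.
The exponent of kg is 1.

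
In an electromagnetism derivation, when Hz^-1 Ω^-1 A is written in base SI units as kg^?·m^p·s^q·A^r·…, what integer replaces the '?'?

Hz = 1/s = s⁻¹ (frequency is cycles per second).
So Hz⁻¹ = s.
Ω = V/A (resistance = voltage per current),
    = kg·m²·s⁻³·A⁻².
So Ω⁻¹ = kg⁻¹·m⁻²·s³·A².
Combining: Hz⁻¹·Ω⁻¹·A = s · (kg⁻¹·m⁻²·s³·A²) · A = kg⁻¹·m⁻²·s⁴·A³.
The exponent of kg is -1.

-1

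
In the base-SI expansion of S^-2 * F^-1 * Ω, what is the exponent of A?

-8

S = 1/Ω (conductance is reciprocal resistance),
    = kg⁻¹·m⁻²·s³·A².
So S⁻² = kg²·m⁴·s⁻⁶·A⁻⁴.
F = C/V (capacitance = charge per voltage),
    = A·s/(kg·m²·s⁻³·A⁻¹) (substituting C and V),
    = kg⁻¹·m⁻²·s⁴·A².
So F⁻¹ = kg·m²·s⁻⁴·A⁻².
Ω = V/A (resistance = voltage per current),
    = kg·m²·s⁻³·A⁻².
Combining: S⁻²·F⁻¹·Ω = (kg²·m⁴·s⁻⁶·A⁻⁴) · (kg·m²·s⁻⁴·A⁻²) · (kg·m²·s⁻³·A⁻²) = kg⁴·m⁸·s⁻¹³·A⁻⁸.
The exponent of A is -8.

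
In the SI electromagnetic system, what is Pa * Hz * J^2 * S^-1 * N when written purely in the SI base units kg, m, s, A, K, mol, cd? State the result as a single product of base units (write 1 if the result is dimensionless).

Pa = N/m² (pressure = force per area),
    = kg·m⁻¹·s⁻².
Hz = 1/s = s⁻¹ (frequency is cycles per second).
J = N·m (work = force × distance),
    = kg·m²·s⁻².
So J² = kg²·m⁴·s⁻⁴.
S = 1/Ω (conductance is reciprocal resistance),
    = kg⁻¹·m⁻²·s³·A².
So S⁻¹ = kg·m²·s⁻³·A⁻².
N = kg·m/s² = kg·m·s⁻² (force = mass × acceleration).
Combining: Pa·Hz·J²·S⁻¹·N = (kg·m⁻¹·s⁻²) · s⁻¹ · (kg²·m⁴·s⁻⁴) · (kg·m²·s⁻³·A⁻²) · (kg·m·s⁻²) = kg⁵·m⁶·s⁻¹²·A⁻².

kg⁵·m⁶·s⁻¹²·A⁻²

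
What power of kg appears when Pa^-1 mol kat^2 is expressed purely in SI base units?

-1

Pa = N/m² (pressure = force per area),
    = kg·m⁻¹·s⁻².
So Pa⁻¹ = kg⁻¹·m·s².
kat = mol/s = s⁻¹·mol (catalytic activity).
So kat² = s⁻²·mol².
Combining: Pa⁻¹·mol·kat² = (kg⁻¹·m·s²) · mol · (s⁻²·mol²) = kg⁻¹·m·mol³.
The exponent of kg is -1.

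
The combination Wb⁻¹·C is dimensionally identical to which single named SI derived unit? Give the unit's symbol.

S

Wb = V·s (flux: a volt is a weber per second),
    = kg·m²·s⁻²·A⁻¹.
So Wb⁻¹ = kg⁻¹·m⁻²·s²·A.
C = A·s = s·A (charge = current × time).
Combining: Wb⁻¹·C = (kg⁻¹·m⁻²·s²·A) · (s·A) = kg⁻¹·m⁻²·s³·A².
kg⁻¹·m⁻²·s³·A² is the base-SI form of the siemens.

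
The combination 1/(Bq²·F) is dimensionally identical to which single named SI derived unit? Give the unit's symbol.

Bq = 1/s = s⁻¹ (activity is decays per second).
So Bq⁻² = s².
F = C/V (capacitance = charge per voltage),
    = A·s/(kg·m²·s⁻³·A⁻¹) (substituting C and V),
    = kg⁻¹·m⁻²·s⁴·A².
So F⁻¹ = kg·m²·s⁻⁴·A⁻².
Combining: Bq⁻²·F⁻¹ = s² · (kg·m²·s⁻⁴·A⁻²) = kg·m²·s⁻²·A⁻².
kg·m²·s⁻²·A⁻² is the base-SI form of the henry.

H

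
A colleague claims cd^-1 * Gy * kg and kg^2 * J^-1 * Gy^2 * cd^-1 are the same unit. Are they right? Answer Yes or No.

Left side:
  Gy = m²·s⁻².
  Combining: cd⁻¹·Gy·kg = cd⁻¹ · (m²·s⁻²) · kg = kg·m²·s⁻²·cd⁻¹.
Right side:
  J = N·m (work = force × distance),
      = kg·m²·s⁻².
  So J⁻¹ = kg⁻¹·m⁻²·s².
  Gy = J/kg (absorbed dose = energy per mass),
      = m²·s⁻².
  So Gy² = m⁴·s⁻⁴.
  Combining: kg²·J⁻¹·Gy²·cd⁻¹ = kg² · (kg⁻¹·m⁻²·s²) · (m⁴·s⁻⁴) · cd⁻¹ = kg·m²·s⁻²·cd⁻¹.
Both reduce to kg·m²·s⁻²·cd⁻¹.

Yes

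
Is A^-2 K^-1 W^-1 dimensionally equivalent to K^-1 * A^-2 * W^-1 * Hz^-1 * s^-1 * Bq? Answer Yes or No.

No

Left side:
  W = kg·m²·s⁻³.
  So W⁻¹ = kg⁻¹·m⁻²·s³.
  Combining: A⁻²·K⁻¹·W⁻¹ = A⁻² · K⁻¹ · (kg⁻¹·m⁻²·s³) = kg⁻¹·m⁻²·s³·A⁻²·K⁻¹.
Right side:
  W = J/s (power = energy per time),
      = kg·m²·s⁻³.
  So W⁻¹ = kg⁻¹·m⁻²·s³.
  Hz = 1/s = s⁻¹ (frequency is cycles per second).
  So Hz⁻¹ = s.
  Bq = 1/s = s⁻¹ (activity is decays per second).
  Combining: K⁻¹·A⁻²·W⁻¹·Hz⁻¹·s⁻¹·Bq = K⁻¹ · A⁻² · (kg⁻¹·m⁻²·s³) · s · s⁻¹ · s⁻¹ = kg⁻¹·m⁻²·s²·A⁻²·K⁻¹.
Left is kg⁻¹·m⁻²·s³·A⁻²·K⁻¹; right is kg⁻¹·m⁻²·s²·A⁻²·K⁻¹ — different.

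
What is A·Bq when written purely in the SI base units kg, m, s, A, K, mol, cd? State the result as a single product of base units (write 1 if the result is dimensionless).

s⁻¹·A

Bq = s⁻¹.
Combining: A·Bq = A · s⁻¹ = s⁻¹·A.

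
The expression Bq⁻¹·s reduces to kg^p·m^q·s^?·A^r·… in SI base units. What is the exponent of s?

Bq = s⁻¹.
So Bq⁻¹ = s.
Combining: Bq⁻¹·s = s · s = s².
The exponent of s is 2.

2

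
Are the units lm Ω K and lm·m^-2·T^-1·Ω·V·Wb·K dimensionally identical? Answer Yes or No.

Left side:
  lm = cd·sr = cd (luminous flux; sr is dimensionless).
  Ω = V/A (resistance = voltage per current),
      = kg·m²·s⁻³·A⁻².
  Combining: lm·Ω·K = cd · (kg·m²·s⁻³·A⁻²) · K = kg·m²·s⁻³·A⁻²·K·cd.
Right side:
  lm = cd·sr = cd (luminous flux; sr is dimensionless).
  T = Wb/m² (flux density = flux per area),
      = kg·s⁻²·A⁻¹.
  So T⁻¹ = kg⁻¹·s²·A.
  Ω = V/A (resistance = voltage per current),
      = kg·m²·s⁻³·A⁻².
  V = W/A (potential = power per current),
      = kg·m²·s⁻³·A⁻¹.
  Wb = V·s (flux: a volt is a weber per second),
      = kg·m²·s⁻²·A⁻¹.
  Combining: lm·m⁻²·T⁻¹·Ω·V·Wb·K = cd · m⁻² · (kg⁻¹·s²·A) · (kg·m²·s⁻³·A⁻²) · (kg·m²·s⁻³·A⁻¹) · (kg·m²·s⁻²·A⁻¹) · K = kg²·m⁴·s⁻⁶·A⁻³·K·cd.
Left is kg·m²·s⁻³·A⁻²·K·cd; right is kg²·m⁴·s⁻⁶·A⁻³·K·cd — different.

No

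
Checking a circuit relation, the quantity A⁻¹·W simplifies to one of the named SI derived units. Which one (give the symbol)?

V

W = kg·m²·s⁻³.
Combining: A⁻¹·W = A⁻¹ · (kg·m²·s⁻³) = kg·m²·s⁻³·A⁻¹.
kg·m²·s⁻³·A⁻¹ is the base-SI form of the volt.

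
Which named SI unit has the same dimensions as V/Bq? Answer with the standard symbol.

Wb

Bq = s⁻¹.
So Bq⁻¹ = s.
V = kg·m²·s⁻³·A⁻¹.
Combining: Bq⁻¹·V = s · (kg·m²·s⁻³·A⁻¹) = kg·m²·s⁻²·A⁻¹.
kg·m²·s⁻²·A⁻¹ is the base-SI form of the weber.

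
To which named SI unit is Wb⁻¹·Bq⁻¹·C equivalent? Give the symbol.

Wb = kg·m²·s⁻²·A⁻¹.
So Wb⁻¹ = kg⁻¹·m⁻²·s²·A.
Bq = s⁻¹.
So Bq⁻¹ = s.
C = s·A.
Combining: Wb⁻¹·Bq⁻¹·C = (kg⁻¹·m⁻²·s²·A) · s · (s·A) = kg⁻¹·m⁻²·s⁴·A².
kg⁻¹·m⁻²·s⁴·A² is the base-SI form of the farad.

F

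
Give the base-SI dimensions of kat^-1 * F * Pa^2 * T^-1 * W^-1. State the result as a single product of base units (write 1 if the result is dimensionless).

kat = mol/s = s⁻¹·mol (catalytic activity).
So kat⁻¹ = s·mol⁻¹.
F = C/V (capacitance = charge per voltage),
    = A·s/(kg·m²·s⁻³·A⁻¹) (substituting C and V),
    = kg⁻¹·m⁻²·s⁴·A².
Pa = N/m² (pressure = force per area),
    = kg·m⁻¹·s⁻².
So Pa² = kg²·m⁻²·s⁻⁴.
T = Wb/m² (flux density = flux per area),
    = kg·s⁻²·A⁻¹.
So T⁻¹ = kg⁻¹·s²·A.
W = J/s (power = energy per time),
    = kg·m²·s⁻³.
So W⁻¹ = kg⁻¹·m⁻²·s³.
Combining: kat⁻¹·F·Pa²·T⁻¹·W⁻¹ = (s·mol⁻¹) · (kg⁻¹·m⁻²·s⁴·A²) · (kg²·m⁻²·s⁻⁴) · (kg⁻¹·s²·A) · (kg⁻¹·m⁻²·s³) = kg⁻¹·m⁻⁶·s⁶·A³·mol⁻¹.

kg⁻¹·m⁻⁶·s⁶·A³·mol⁻¹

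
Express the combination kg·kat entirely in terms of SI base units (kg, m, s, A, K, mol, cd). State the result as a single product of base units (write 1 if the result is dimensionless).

kg·s⁻¹·mol

kat = s⁻¹·mol.
Combining: kg·kat = kg · (s⁻¹·mol) = kg·s⁻¹·mol.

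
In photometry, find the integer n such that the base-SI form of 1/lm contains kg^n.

0

lm = cd·sr = cd (luminous flux; sr is dimensionless).
So lm⁻¹ = cd⁻¹.
The exponent of kg is 0.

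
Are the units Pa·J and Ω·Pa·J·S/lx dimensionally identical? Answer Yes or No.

Left side:
  Pa = N/m² (pressure = force per area),
      = kg·m⁻¹·s⁻².
  J = N·m (work = force × distance),
      = kg·m²·s⁻².
  Combining: Pa·J = (kg·m⁻¹·s⁻²) · (kg·m²·s⁻²) = kg²·m·s⁻⁴.
Right side:
  lx = lm/m² (illuminance = luminous flux per area),
      = m⁻²·cd.
  So lx⁻¹ = m²·cd⁻¹.
  Ω = V/A (resistance = voltage per current),
      = kg·m²·s⁻³·A⁻².
  Pa = N/m² (pressure = force per area),
      = kg·m⁻¹·s⁻².
  J = N·m (work = force × distance),
      = kg·m²·s⁻².
  S = 1/Ω (conductance is reciprocal resistance),
      = kg⁻¹·m⁻²·s³·A².
  Combining: lx⁻¹·Ω·Pa·J·S = (m²·cd⁻¹) · (kg·m²·s⁻³·A⁻²) · (kg·m⁻¹·s⁻²) · (kg·m²·s⁻²) · (kg⁻¹·m⁻²·s³·A²) = kg²·m³·s⁻⁴·cd⁻¹.
Left is kg²·m·s⁻⁴; right is kg²·m³·s⁻⁴·cd⁻¹ — different.

No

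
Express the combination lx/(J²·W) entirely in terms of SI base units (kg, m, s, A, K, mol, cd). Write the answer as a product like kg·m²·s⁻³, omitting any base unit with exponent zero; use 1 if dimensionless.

kg⁻³·m⁻⁸·s⁷·cd

J = N·m (work = force × distance),
    = kg·m²·s⁻².
So J⁻² = kg⁻²·m⁻⁴·s⁴.
W = J/s (power = energy per time),
    = kg·m²·s⁻³.
So W⁻¹ = kg⁻¹·m⁻²·s³.
lx = lm/m² (illuminance = luminous flux per area),
    = m⁻²·cd.
Combining: J⁻²·W⁻¹·lx = (kg⁻²·m⁻⁴·s⁴) · (kg⁻¹·m⁻²·s³) · (m⁻²·cd) = kg⁻³·m⁻⁸·s⁷·cd.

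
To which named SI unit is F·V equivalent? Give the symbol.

F = kg⁻¹·m⁻²·s⁴·A².
V = kg·m²·s⁻³·A⁻¹.
Combining: F·V = (kg⁻¹·m⁻²·s⁴·A²) · (kg·m²·s⁻³·A⁻¹) = s·A.
s·A is the base-SI form of the coulomb.

C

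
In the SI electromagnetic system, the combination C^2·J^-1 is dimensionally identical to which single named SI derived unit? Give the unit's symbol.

F

C = A·s = s·A (charge = current × time).
So C² = s²·A².
J = N·m (work = force × distance),
    = kg·m²·s⁻².
So J⁻¹ = kg⁻¹·m⁻²·s².
Combining: C²·J⁻¹ = (s²·A²) · (kg⁻¹·m⁻²·s²) = kg⁻¹·m⁻²·s⁴·A².
kg⁻¹·m⁻²·s⁴·A² is the base-SI form of the farad.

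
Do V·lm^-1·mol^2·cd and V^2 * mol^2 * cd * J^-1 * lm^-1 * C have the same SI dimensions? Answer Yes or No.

Left side:
  V = W/A (potential = power per current),
      = kg·m²·s⁻³·A⁻¹.
  lm = cd·sr = cd (luminous flux; sr is dimensionless).
  So lm⁻¹ = cd⁻¹.
  Combining: V·lm⁻¹·mol²·cd = (kg·m²·s⁻³·A⁻¹) · cd⁻¹ · mol² · cd = kg·m²·s⁻³·A⁻¹·mol².
Right side:
  V = kg·m²·s⁻³·A⁻¹.
  So V² = kg²·m⁴·s⁻⁶·A⁻².
  J = kg·m²·s⁻².
  So J⁻¹ = kg⁻¹·m⁻²·s².
  lm = cd.
  So lm⁻¹ = cd⁻¹.
  C = s·A.
  Combining: V²·mol²·cd·J⁻¹·lm⁻¹·C = (kg²·m⁴·s⁻⁶·A⁻²) · mol² · cd · (kg⁻¹·m⁻²·s²) · cd⁻¹ · (s·A) = kg·m²·s⁻³·A⁻¹·mol².
Both reduce to kg·m²·s⁻³·A⁻¹·mol².

Yes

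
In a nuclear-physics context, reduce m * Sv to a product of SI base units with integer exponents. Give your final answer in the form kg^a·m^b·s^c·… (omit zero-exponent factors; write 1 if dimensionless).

m³·s⁻²

Sv = J/kg (equivalent dose = energy per mass),
    = m²·s⁻².
Combining: m·Sv = m · (m²·s⁻²) = m³·s⁻².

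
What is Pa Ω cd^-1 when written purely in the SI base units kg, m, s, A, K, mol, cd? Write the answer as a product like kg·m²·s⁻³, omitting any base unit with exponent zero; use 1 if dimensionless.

kg²·m·s⁻⁵·A⁻²·cd⁻¹

Pa = kg·m⁻¹·s⁻².
Ω = kg·m²·s⁻³·A⁻².
Combining: Pa·Ω·cd⁻¹ = (kg·m⁻¹·s⁻²) · (kg·m²·s⁻³·A⁻²) · cd⁻¹ = kg²·m·s⁻⁵·A⁻²·cd⁻¹.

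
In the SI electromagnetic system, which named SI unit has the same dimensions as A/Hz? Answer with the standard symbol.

Hz = 1/s = s⁻¹ (frequency is cycles per second).
So Hz⁻¹ = s.
Combining: Hz⁻¹·A = s · A = s·A.
s·A is the base-SI form of the coulomb.

C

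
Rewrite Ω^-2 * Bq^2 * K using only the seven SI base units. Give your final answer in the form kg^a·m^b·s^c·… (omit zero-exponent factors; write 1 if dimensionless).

Ω = kg·m²·s⁻³·A⁻².
So Ω⁻² = kg⁻²·m⁻⁴·s⁶·A⁴.
Bq = s⁻¹.
So Bq² = s⁻².
Combining: Ω⁻²·Bq²·K = (kg⁻²·m⁻⁴·s⁶·A⁴) · s⁻² · K = kg⁻²·m⁻⁴·s⁴·A⁴·K.

kg⁻²·m⁻⁴·s⁴·A⁴·K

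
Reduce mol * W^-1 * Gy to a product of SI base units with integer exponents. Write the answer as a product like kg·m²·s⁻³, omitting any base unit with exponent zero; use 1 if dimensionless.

kg⁻¹·s·mol

W = J/s (power = energy per time),
    = kg·m²·s⁻³.
So W⁻¹ = kg⁻¹·m⁻²·s³.
Gy = J/kg (absorbed dose = energy per mass),
    = m²·s⁻².
Combining: mol·W⁻¹·Gy = mol · (kg⁻¹·m⁻²·s³) · (m²·s⁻²) = kg⁻¹·s·mol.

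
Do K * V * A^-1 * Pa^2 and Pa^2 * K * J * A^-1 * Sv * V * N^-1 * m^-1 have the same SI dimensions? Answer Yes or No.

Left side:
  V = W/A (potential = power per current),
      = kg·m²·s⁻³·A⁻¹.
  Pa = N/m² (pressure = force per area),
      = kg·m⁻¹·s⁻².
  So Pa² = kg²·m⁻²·s⁻⁴.
  Combining: K·V·A⁻¹·Pa² = K · (kg·m²·s⁻³·A⁻¹) · A⁻¹ · (kg²·m⁻²·s⁻⁴) = kg³·s⁻⁷·A⁻²·K.
Right side:
  Pa = N/m² (pressure = force per area),
      = kg·m⁻¹·s⁻².
  So Pa² = kg²·m⁻²·s⁻⁴.
  J = N·m (work = force × distance),
      = kg·m²·s⁻².
  Sv = J/kg (equivalent dose = energy per mass),
      = m²·s⁻².
  V = W/A (potential = power per current),
      = kg·m²·s⁻³·A⁻¹.
  N = kg·m/s² = kg·m·s⁻² (force = mass × acceleration).
  So N⁻¹ = kg⁻¹·m⁻¹·s².
  Combining: Pa²·K·J·A⁻¹·Sv·V·N⁻¹·m⁻¹ = (kg²·m⁻²·s⁻⁴) · K · (kg·m²·s⁻²) · A⁻¹ · (m²·s⁻²) · (kg·m²·s⁻³·A⁻¹) · (kg⁻¹·m⁻¹·s²) · m⁻¹ = kg³·m²·s⁻⁹·A⁻²·K.
Left is kg³·s⁻⁷·A⁻²·K; right is kg³·m²·s⁻⁹·A⁻²·K — different.

No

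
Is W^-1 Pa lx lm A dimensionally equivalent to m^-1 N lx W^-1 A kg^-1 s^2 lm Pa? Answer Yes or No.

Left side:
  W = J/s (power = energy per time),
      = kg·m²·s⁻³.
  So W⁻¹ = kg⁻¹·m⁻²·s³.
  Pa = N/m² (pressure = force per area),
      = kg·m⁻¹·s⁻².
  lx = lm/m² (illuminance = luminous flux per area),
      = m⁻²·cd.
  lm = cd·sr = cd (luminous flux; sr is dimensionless).
  Combining: W⁻¹·Pa·lx·lm·A = (kg⁻¹·m⁻²·s³) · (kg·m⁻¹·s⁻²) · (m⁻²·cd) · cd · A = m⁻⁵·s·A·cd².
Right side:
  N = kg·m/s² = kg·m·s⁻² (force = mass × acceleration).
  lx = lm/m² (illuminance = luminous flux per area),
      = m⁻²·cd.
  W = J/s (power = energy per time),
      = kg·m²·s⁻³.
  So W⁻¹ = kg⁻¹·m⁻²·s³.
  lm = cd·sr = cd (luminous flux; sr is dimensionless).
  Pa = N/m² (pressure = force per area),
      = kg·m⁻¹·s⁻².
  Combining: m⁻¹·N·lx·W⁻¹·A·kg⁻¹·s²·lm·Pa = m⁻¹ · (kg·m·s⁻²) · (m⁻²·cd) · (kg⁻¹·m⁻²·s³) · A · kg⁻¹ · s² · cd · (kg·m⁻¹·s⁻²) = m⁻⁵·s·A·cd².
Both reduce to m⁻⁵·s·A·cd².

Yes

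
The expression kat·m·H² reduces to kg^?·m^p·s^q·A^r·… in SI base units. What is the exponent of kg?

2

kat = mol/s = s⁻¹·mol (catalytic activity).
H = Wb/A (inductance = flux per current),
    = kg·m²·s⁻²·A⁻².
So H² = kg²·m⁴·s⁻⁴·A⁻⁴.
Combining: kat·m·H² = (s⁻¹·mol) · m · (kg²·m⁴·s⁻⁴·A⁻⁴) = kg²·m⁵·s⁻⁵·A⁻⁴·mol.
The exponent of kg is 2.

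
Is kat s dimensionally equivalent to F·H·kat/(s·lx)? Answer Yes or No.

Left side:
  kat = mol/s = s⁻¹·mol (catalytic activity).
  Combining: kat·s = (s⁻¹·mol) · s = mol.
Right side:
  F = C/V (capacitance = charge per voltage),
      = A·s/(kg·m²·s⁻³·A⁻¹) (substituting C and V),
      = kg⁻¹·m⁻²·s⁴·A².
  H = Wb/A (inductance = flux per current),
      = kg·m²·s⁻²·A⁻².
  lx = lm/m² (illuminance = luminous flux per area),
      = m⁻²·cd.
  So lx⁻¹ = m²·cd⁻¹.
  kat = mol/s = s⁻¹·mol (catalytic activity).
  Combining: s⁻¹·F·H·lx⁻¹·kat = s⁻¹ · (kg⁻¹·m⁻²·s⁴·A²) · (kg·m²·s⁻²·A⁻²) · (m²·cd⁻¹) · (s⁻¹·mol) = m²·mol·cd⁻¹.
Left is mol; right is m²·mol·cd⁻¹ — different.

No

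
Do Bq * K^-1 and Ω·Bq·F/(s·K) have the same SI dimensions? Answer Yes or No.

Left side:
  Bq = 1/s = s⁻¹ (activity is decays per second).
  Combining: Bq·K⁻¹ = s⁻¹ · K⁻¹ = s⁻¹·K⁻¹.
Right side:
  Ω = kg·m²·s⁻³·A⁻².
  Bq = s⁻¹.
  F = kg⁻¹·m⁻²·s⁴·A².
  Combining: Ω·s⁻¹·Bq·F·K⁻¹ = (kg·m²·s⁻³·A⁻²) · s⁻¹ · s⁻¹ · (kg⁻¹·m⁻²·s⁴·A²) · K⁻¹ = s⁻¹·K⁻¹.
Both reduce to s⁻¹·K⁻¹.

Yes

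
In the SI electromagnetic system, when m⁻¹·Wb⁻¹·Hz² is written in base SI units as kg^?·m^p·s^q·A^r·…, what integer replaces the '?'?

-1

Wb = kg·m²·s⁻²·A⁻¹.
So Wb⁻¹ = kg⁻¹·m⁻²·s²·A.
Hz = s⁻¹.
So Hz² = s⁻².
Combining: m⁻¹·Wb⁻¹·Hz² = m⁻¹ · (kg⁻¹·m⁻²·s²·A) · s⁻² = kg⁻¹·m⁻³·A.
The exponent of kg is -1.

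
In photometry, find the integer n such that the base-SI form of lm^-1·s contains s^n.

1

lm = cd·sr = cd (luminous flux; sr is dimensionless).
So lm⁻¹ = cd⁻¹.
Combining: lm⁻¹·s = cd⁻¹ · s = s·cd⁻¹.
The exponent of s is 1.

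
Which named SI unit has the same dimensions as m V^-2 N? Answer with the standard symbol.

V = kg·m²·s⁻³·A⁻¹.
So V⁻² = kg⁻²·m⁻⁴·s⁶·A².
N = kg·m·s⁻².
Combining: m·V⁻²·N = m · (kg⁻²·m⁻⁴·s⁶·A²) · (kg·m·s⁻²) = kg⁻¹·m⁻²·s⁴·A².
kg⁻¹·m⁻²·s⁴·A² is the base-SI form of the farad.

F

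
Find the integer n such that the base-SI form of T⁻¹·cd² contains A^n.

T = kg·s⁻²·A⁻¹.
So T⁻¹ = kg⁻¹·s²·A.
Combining: T⁻¹·cd² = (kg⁻¹·s²·A) · cd² = kg⁻¹·s²·A·cd².
The exponent of A is 1.

1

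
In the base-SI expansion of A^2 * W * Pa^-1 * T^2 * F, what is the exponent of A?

W = J/s (power = energy per time),
    = kg·m²·s⁻³.
Pa = N/m² (pressure = force per area),
    = kg·m⁻¹·s⁻².
So Pa⁻¹ = kg⁻¹·m·s².
T = Wb/m² (flux density = flux per area),
    = kg·s⁻²·A⁻¹.
So T² = kg²·s⁻⁴·A⁻².
F = C/V (capacitance = charge per voltage),
    = A·s/(kg·m²·s⁻³·A⁻¹) (substituting C and V),
    = kg⁻¹·m⁻²·s⁴·A².
Combining: A²·W·Pa⁻¹·T²·F = A² · (kg·m²·s⁻³) · (kg⁻¹·m·s²) · (kg²·s⁻⁴·A⁻²) · (kg⁻¹·m⁻²·s⁴·A²) = kg·m·s⁻¹·A².
The exponent of A is 2.

2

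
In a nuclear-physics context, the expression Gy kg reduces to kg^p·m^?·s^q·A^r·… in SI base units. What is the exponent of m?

Gy = m²·s⁻².
Combining: Gy·kg = (m²·s⁻²) · kg = kg·m²·s⁻².
The exponent of m is 2.

2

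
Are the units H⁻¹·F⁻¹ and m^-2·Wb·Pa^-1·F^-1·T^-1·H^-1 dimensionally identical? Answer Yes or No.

No

Left side:
  H = kg·m²·s⁻²·A⁻².
  So H⁻¹ = kg⁻¹·m⁻²·s²·A².
  F = kg⁻¹·m⁻²·s⁴·A².
  So F⁻¹ = kg·m²·s⁻⁴·A⁻².
  Combining: H⁻¹·F⁻¹ = (kg⁻¹·m⁻²·s²·A²) · (kg·m²·s⁻⁴·A⁻²) = s⁻².
Right side:
  Wb = kg·m²·s⁻²·A⁻¹.
  Pa = kg·m⁻¹·s⁻².
  So Pa⁻¹ = kg⁻¹·m·s².
  F = kg⁻¹·m⁻²·s⁴·A².
  So F⁻¹ = kg·m²·s⁻⁴·A⁻².
  T = kg·s⁻²·A⁻¹.
  So T⁻¹ = kg⁻¹·s²·A.
  H = kg·m²·s⁻²·A⁻².
  So H⁻¹ = kg⁻¹·m⁻²·s²·A².
  Combining: m⁻²·Wb·Pa⁻¹·F⁻¹·T⁻¹·H⁻¹ = m⁻² · (kg·m²·s⁻²·A⁻¹) · (kg⁻¹·m·s²) · (kg·m²·s⁻⁴·A⁻²) · (kg⁻¹·s²·A) · (kg⁻¹·m⁻²·s²·A²) = kg⁻¹·m.
Left is s⁻²; right is kg⁻¹·m — different.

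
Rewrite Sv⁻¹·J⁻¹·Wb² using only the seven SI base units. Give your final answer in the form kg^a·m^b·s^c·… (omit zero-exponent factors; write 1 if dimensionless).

kg·A⁻²

Sv = J/kg (equivalent dose = energy per mass),
    = m²·s⁻².
So Sv⁻¹ = m⁻²·s².
J = N·m (work = force × distance),
    = kg·m²·s⁻².
So J⁻¹ = kg⁻¹·m⁻²·s².
Wb = V·s (flux: a volt is a weber per second),
    = kg·m²·s⁻²·A⁻¹.
So Wb² = kg²·m⁴·s⁻⁴·A⁻².
Combining: Sv⁻¹·J⁻¹·Wb² = (m⁻²·s²) · (kg⁻¹·m⁻²·s²) · (kg²·m⁴·s⁻⁴·A⁻²) = kg·A⁻².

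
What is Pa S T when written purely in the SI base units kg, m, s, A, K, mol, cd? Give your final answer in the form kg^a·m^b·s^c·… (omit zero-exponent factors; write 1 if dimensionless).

Pa = kg·m⁻¹·s⁻².
S = kg⁻¹·m⁻²·s³·A².
T = kg·s⁻²·A⁻¹.
Combining: Pa·S·T = (kg·m⁻¹·s⁻²) · (kg⁻¹·m⁻²·s³·A²) · (kg·s⁻²·A⁻¹) = kg·m⁻³·s⁻¹·A.

kg·m⁻³·s⁻¹·A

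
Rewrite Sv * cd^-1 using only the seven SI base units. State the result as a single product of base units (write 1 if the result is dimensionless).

m²·s⁻²·cd⁻¹

Sv = J/kg (equivalent dose = energy per mass),
    = m²·s⁻².
Combining: Sv·cd⁻¹ = (m²·s⁻²) · cd⁻¹ = m²·s⁻²·cd⁻¹.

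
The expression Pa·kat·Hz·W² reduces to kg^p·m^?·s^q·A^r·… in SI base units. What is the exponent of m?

3

Pa = N/m² (pressure = force per area),
    = kg·m⁻¹·s⁻².
kat = mol/s = s⁻¹·mol (catalytic activity).
Hz = 1/s = s⁻¹ (frequency is cycles per second).
W = J/s (power = energy per time),
    = kg·m²·s⁻³.
So W² = kg²·m⁴·s⁻⁶.
Combining: Pa·kat·Hz·W² = (kg·m⁻¹·s⁻²) · (s⁻¹·mol) · s⁻¹ · (kg²·m⁴·s⁻⁶) = kg³·m³·s⁻¹⁰·mol.
The exponent of m is 3.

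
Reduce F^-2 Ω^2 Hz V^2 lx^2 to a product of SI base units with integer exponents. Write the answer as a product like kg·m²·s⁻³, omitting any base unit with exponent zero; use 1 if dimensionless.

kg⁶·m⁸·s⁻²¹·A⁻¹⁰·cd²

F = C/V (capacitance = charge per voltage),
    = A·s/(kg·m²·s⁻³·A⁻¹) (substituting C and V),
    = kg⁻¹·m⁻²·s⁴·A².
So F⁻² = kg²·m⁴·s⁻⁸·A⁻⁴.
Ω = V/A (resistance = voltage per current),
    = kg·m²·s⁻³·A⁻².
So Ω² = kg²·m⁴·s⁻⁶·A⁻⁴.
Hz = 1/s = s⁻¹ (frequency is cycles per second).
V = W/A (potential = power per current),
    = kg·m²·s⁻³·A⁻¹.
So V² = kg²·m⁴·s⁻⁶·A⁻².
lx = lm/m² (illuminance = luminous flux per area),
    = m⁻²·cd.
So lx² = m⁻⁴·cd².
Combining: F⁻²·Ω²·Hz·V²·lx² = (kg²·m⁴·s⁻⁸·A⁻⁴) · (kg²·m⁴·s⁻⁶·A⁻⁴) · s⁻¹ · (kg²·m⁴·s⁻⁶·A⁻²) · (m⁻⁴·cd²) = kg⁶·m⁸·s⁻²¹·A⁻¹⁰·cd².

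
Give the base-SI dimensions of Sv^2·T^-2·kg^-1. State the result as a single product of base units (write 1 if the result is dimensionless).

Sv = m²·s⁻².
So Sv² = m⁴·s⁻⁴.
T = kg·s⁻²·A⁻¹.
So T⁻² = kg⁻²·s⁴·A².
Combining: Sv²·T⁻²·kg⁻¹ = (m⁴·s⁻⁴) · (kg⁻²·s⁴·A²) · kg⁻¹ = kg⁻³·m⁴·A².

kg⁻³·m⁴·A²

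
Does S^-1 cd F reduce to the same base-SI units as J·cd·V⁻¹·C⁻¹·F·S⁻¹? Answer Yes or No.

Yes

Left side:
  S = 1/Ω (conductance is reciprocal resistance),
      = kg⁻¹·m⁻²·s³·A².
  So S⁻¹ = kg·m²·s⁻³·A⁻².
  F = C/V (capacitance = charge per voltage),
      = A·s/(kg·m²·s⁻³·A⁻¹) (substituting C and V),
      = kg⁻¹·m⁻²·s⁴·A².
  Combining: S⁻¹·cd·F = (kg·m²·s⁻³·A⁻²) · cd · (kg⁻¹·m⁻²·s⁴·A²) = s·cd.
Right side:
  J = kg·m²·s⁻².
  V = kg·m²·s⁻³·A⁻¹.
  So V⁻¹ = kg⁻¹·m⁻²·s³·A.
  C = s·A.
  So C⁻¹ = s⁻¹·A⁻¹.
  F = kg⁻¹·m⁻²·s⁴·A².
  S = kg⁻¹·m⁻²·s³·A².
  So S⁻¹ = kg·m²·s⁻³·A⁻².
  Combining: J·cd·V⁻¹·C⁻¹·F·S⁻¹ = (kg·m²·s⁻²) · cd · (kg⁻¹·m⁻²·s³·A) · (s⁻¹·A⁻¹) · (kg⁻¹·m⁻²·s⁴·A²) · (kg·m²·s⁻³·A⁻²) = s·cd.
Both reduce to s·cd.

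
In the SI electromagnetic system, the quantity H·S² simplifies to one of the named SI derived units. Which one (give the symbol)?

F

H = kg·m²·s⁻²·A⁻².
S = kg⁻¹·m⁻²·s³·A².
So S² = kg⁻²·m⁻⁴·s⁶·A⁴.
Combining: H·S² = (kg·m²·s⁻²·A⁻²) · (kg⁻²·m⁻⁴·s⁶·A⁴) = kg⁻¹·m⁻²·s⁴·A².
kg⁻¹·m⁻²·s⁴·A² is the base-SI form of the farad.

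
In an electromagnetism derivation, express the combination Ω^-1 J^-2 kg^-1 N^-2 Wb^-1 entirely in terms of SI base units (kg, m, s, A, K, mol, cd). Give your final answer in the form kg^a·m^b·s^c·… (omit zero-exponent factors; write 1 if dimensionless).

Ω = V/A (resistance = voltage per current),
    = kg·m²·s⁻³·A⁻².
So Ω⁻¹ = kg⁻¹·m⁻²·s³·A².
J = N·m (work = force × distance),
    = kg·m²·s⁻².
So J⁻² = kg⁻²·m⁻⁴·s⁴.
N = kg·m/s² = kg·m·s⁻² (force = mass × acceleration).
So N⁻² = kg⁻²·m⁻²·s⁴.
Wb = V·s (flux: a volt is a weber per second),
    = kg·m²·s⁻²·A⁻¹.
So Wb⁻¹ = kg⁻¹·m⁻²·s²·A.
Combining: Ω⁻¹·J⁻²·kg⁻¹·N⁻²·Wb⁻¹ = (kg⁻¹·m⁻²·s³·A²) · (kg⁻²·m⁻⁴·s⁴) · kg⁻¹ · (kg⁻²·m⁻²·s⁴) · (kg⁻¹·m⁻²·s²·A) = kg⁻⁷·m⁻¹⁰·s¹³·A³.

kg⁻⁷·m⁻¹⁰·s¹³·A³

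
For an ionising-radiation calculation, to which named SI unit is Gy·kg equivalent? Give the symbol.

J

Gy = m²·s⁻².
Combining: Gy·kg = (m²·s⁻²) · kg = kg·m²·s⁻².
kg·m²·s⁻² is the base-SI form of the joule.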